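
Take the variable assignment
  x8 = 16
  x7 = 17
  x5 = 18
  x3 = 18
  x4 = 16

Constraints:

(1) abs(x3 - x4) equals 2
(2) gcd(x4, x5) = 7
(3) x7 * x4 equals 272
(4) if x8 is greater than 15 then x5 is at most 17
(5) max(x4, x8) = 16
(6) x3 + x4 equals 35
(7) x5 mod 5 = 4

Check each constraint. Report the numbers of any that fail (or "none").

Constraints 2, 4, 6, and 7 do not hold.

(1) abs(18 - 16) = 2 — holds.
(2) gcd(16, 18) = 2, not 7 — does not hold.
(3) x7 * x4 = 17 * 16 = 272 — holds.
(4) x8 = 16 > 15, so we need x5 ≤ 17; but x5 = 18 > 17 — does not hold.
(5) max(16, 16) = 16 — holds.
(6) x3 + x4 = 18 + 16 = 34, not 35 — does not hold.
(7) 18 mod 5 = 3, not 4 — does not hold.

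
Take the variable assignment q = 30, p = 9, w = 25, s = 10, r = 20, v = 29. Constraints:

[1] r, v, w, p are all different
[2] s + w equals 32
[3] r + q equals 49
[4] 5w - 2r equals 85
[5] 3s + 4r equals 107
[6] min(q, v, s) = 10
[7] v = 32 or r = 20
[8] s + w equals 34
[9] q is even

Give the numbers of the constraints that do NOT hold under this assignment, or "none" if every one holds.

[1] values 20, 29, 25, 9 are pairwise distinct — satisfied.
[2] s + w = 10 + 25 = 35, not 32 — violated.
[3] r + q = 20 + 30 = 50, not 49 — violated.
[4] 5w - 2r = 5(25) - 2(20) = 85 — satisfied.
[5] 3s + 4r = 3(10) + 4(20) = 110, not 107 — violated.
[6] min(30, 29, 10) = 10 — satisfied.
[7] v = 29 ≠ 32, but r = 20 = 20 (second disjunct) — satisfied.
[8] s + w = 10 + 25 = 35, not 34 — violated.
[9] q = 30 is even — satisfied.

The assignment fails constraints 2, 3, 5, 8.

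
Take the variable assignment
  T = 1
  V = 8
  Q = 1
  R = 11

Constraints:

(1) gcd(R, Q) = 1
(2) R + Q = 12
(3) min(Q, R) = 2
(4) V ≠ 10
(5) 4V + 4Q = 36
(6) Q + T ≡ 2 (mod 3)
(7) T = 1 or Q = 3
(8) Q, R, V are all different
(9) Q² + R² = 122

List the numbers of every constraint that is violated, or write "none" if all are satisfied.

(1) gcd(11, 1) = 1  true
(2) R + Q = 11 + 1 = 12  true
(3) min(1, 11) = 1, not 2  false
(4) V = 8, and 8 ≠ 10  true
(5) 4V + 4Q = 4(8) + 4(1) = 36  true
(6) Q + T = 2; 2 mod 3 = 2  true
(7) T = 1 = 1 (first disjunct)  true
(8) values 1, 11, 8 are pairwise distinct  true
(9) Q² + R² = 1² + 11² = 1 + 121 = 122  true

Violated: 3.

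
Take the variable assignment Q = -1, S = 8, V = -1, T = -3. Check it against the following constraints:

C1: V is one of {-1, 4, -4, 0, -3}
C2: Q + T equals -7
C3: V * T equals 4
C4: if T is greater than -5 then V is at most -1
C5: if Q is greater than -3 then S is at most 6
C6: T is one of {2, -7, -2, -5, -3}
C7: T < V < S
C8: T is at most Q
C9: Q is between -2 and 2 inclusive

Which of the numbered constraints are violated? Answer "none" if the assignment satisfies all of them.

C1: V = -1 is in {-1, 4, -4, 0, -3}  OK
C2: Q + T = -1 + (-3) = -4, not -7  FAIL
C3: V * T = -1 * (-3) = 3, not 4  FAIL
C4: T = -3 > -5, so we need V ≤ -1; V = -1 ≤ -1  OK
C5: Q = -1 > -3, so we need S ≤ 6; but S = 8 > 6  FAIL
C6: T = -3 is in {2, -7, -2, -5, -3}  OK
C7: values -3 < -1 < 8  OK
C8: T = -3, Q = -1; -3 ≤ -1  OK
C9: Q = -1 lies in [-2, 2]  OK

Constraints 2, 3, and 5 do not hold.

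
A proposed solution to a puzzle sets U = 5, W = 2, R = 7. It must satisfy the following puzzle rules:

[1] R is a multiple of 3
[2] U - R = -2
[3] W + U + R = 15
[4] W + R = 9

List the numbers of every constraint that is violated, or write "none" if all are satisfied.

Violated: 1 and 3.

[1] 7 = 3*2 + 1, so 3 does not divide 7 — fails.
[2] U - R = 5 - 7 = -2 — holds.
[3] W + U + R = 2 + 5 + 7 = 14, not 15 — fails.
[4] W + R = 2 + 7 = 9 — holds.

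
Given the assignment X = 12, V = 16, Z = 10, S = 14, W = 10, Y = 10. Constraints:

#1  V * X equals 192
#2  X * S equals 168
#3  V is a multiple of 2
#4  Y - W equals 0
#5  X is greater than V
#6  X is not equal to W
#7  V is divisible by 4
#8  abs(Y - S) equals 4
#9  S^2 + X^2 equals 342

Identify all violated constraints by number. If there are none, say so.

#1 V * X = 16 * 12 = 192  OK
#2 X * S = 12 * 14 = 168  OK
#3 16 / 2 = 8, so 2 divides 16  OK
#4 Y - W = 10 - 10 = 0  OK
#5 X = 12, V = 16; 12 ≤ 16 (want >)  FAIL
#6 X = 12, W = 10; distinct  OK
#7 16 / 4 = 4, so 4 divides 16  OK
#8 abs(10 - 14) = 4  OK
#9 S^2 + X^2 = 14^2 + 12^2 = 196 + 144 = 340, not 342  FAIL

Constraints 5, 9 are violated.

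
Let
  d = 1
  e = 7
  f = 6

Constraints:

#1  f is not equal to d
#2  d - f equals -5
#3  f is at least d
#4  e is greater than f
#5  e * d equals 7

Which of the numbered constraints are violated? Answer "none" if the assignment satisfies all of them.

#1 f = 6, d = 1; distinct  true
#2 d - f = 1 - 6 = -5  true
#3 f = 6, d = 1; 6 ≥ 1  true
#4 e = 7, f = 6; 7 > 6  true
#5 e * d = 7 * 1 = 7  true

All constraints are satisfied.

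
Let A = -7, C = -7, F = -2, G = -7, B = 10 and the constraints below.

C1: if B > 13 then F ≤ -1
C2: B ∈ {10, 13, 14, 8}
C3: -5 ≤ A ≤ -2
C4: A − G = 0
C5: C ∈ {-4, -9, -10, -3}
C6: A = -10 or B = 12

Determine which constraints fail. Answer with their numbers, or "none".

Constraints 3, 5, 6 are violated.

C1: B = 10, not > 13; antecedent false, conditional vacuously true — holds.
C2: B = 10 is in {10, 13, 14, 8} — holds.
C3: A = -7 is outside [-5, -2] — fails.
C4: A − G = -7 − (-7) = 0 — holds.
C5: C = -7 is not in {-4, -9, -10, -3} — fails.
C6: A = -7 ≠ -10 and B = 10 ≠ 12; both disjuncts false — fails.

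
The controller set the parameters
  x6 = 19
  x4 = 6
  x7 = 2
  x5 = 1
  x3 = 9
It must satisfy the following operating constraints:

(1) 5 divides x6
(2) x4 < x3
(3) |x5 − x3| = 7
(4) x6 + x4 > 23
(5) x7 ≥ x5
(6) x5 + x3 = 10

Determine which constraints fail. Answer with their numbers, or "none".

The assignment fails constraints 1, 3.

(1) 19 = 5×3 + 4, so 5 does not divide 19  false
(2) x4 = 6, x3 = 9; 6 < 9  true
(3) |1 − 9| = 8, not 7  false
(4) x6 + x4 = 19 + 6 = 25; 25 > 23  true
(5) x7 = 2, x5 = 1; 2 ≥ 1  true
(6) x5 + x3 = 1 + 9 = 10  true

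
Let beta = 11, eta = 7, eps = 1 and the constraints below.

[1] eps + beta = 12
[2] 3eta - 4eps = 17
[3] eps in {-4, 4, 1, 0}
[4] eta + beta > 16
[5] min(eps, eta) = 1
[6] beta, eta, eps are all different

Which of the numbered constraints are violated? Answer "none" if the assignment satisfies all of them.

All constraints are satisfied.

[1] eps + beta = 1 + 11 = 12 — satisfied.
[2] 3eta - 4eps = 3(7) - 4(1) = 17 — satisfied.
[3] eps = 1 is in {-4, 4, 1, 0} — satisfied.
[4] eta + beta = 7 + 11 = 18; 18 > 16 — satisfied.
[5] min(1, 7) = 1 — satisfied.
[6] values 11, 7, 1 are pairwise distinct — satisfied.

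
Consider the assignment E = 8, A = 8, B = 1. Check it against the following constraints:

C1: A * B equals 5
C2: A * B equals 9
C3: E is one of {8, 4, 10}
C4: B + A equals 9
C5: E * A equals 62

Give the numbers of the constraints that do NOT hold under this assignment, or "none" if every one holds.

No — constraints 1, 2, and 5 are not satisfied.

C1: A * B = 8 * 1 = 8, not 5  fails
C2: A * B = 8 * 1 = 8, not 9  fails
C3: E = 8 is in {8, 4, 10}  holds
C4: B + A = 1 + 8 = 9  holds
C5: E * A = 8 * 8 = 64, not 62  fails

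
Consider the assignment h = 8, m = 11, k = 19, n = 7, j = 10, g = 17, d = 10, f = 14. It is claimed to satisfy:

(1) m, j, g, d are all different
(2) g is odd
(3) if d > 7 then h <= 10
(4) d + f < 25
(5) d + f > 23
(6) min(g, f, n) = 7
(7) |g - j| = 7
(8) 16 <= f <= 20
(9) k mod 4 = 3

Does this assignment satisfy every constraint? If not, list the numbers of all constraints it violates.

Constraints 1, 8 do not hold.

(1) j = d = 10, not all different — violated.
(2) g = 17 is odd — satisfied.
(3) d = 10 > 7, so we need h ≤ 10; h = 8 ≤ 10 — satisfied.
(4) d + f = 10 + 14 = 24; 24 < 25 — satisfied.
(5) d + f = 10 + 14 = 24; 24 > 23 — satisfied.
(6) min(17, 14, 7) = 7 — satisfied.
(7) |17 - 10| = 7 — satisfied.
(8) f = 14 is outside [16, 20] — violated.
(9) 19 mod 4 = 3 — satisfied.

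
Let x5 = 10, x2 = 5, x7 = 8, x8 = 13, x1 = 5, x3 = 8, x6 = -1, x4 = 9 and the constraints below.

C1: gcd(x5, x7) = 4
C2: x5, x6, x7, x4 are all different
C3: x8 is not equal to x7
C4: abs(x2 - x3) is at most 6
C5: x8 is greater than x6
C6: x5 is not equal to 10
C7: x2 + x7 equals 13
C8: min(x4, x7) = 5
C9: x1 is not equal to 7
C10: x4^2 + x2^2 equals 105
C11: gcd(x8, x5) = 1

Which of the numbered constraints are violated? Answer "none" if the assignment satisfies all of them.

C1: gcd(10, 8) = 2, not 4 — fails.
C2: values 10, -1, 8, 9 are pairwise distinct — holds.
C3: x8 = 13, x7 = 8; distinct — holds.
C4: abs(5 - 8) = 3; 3 ≤ 6 — holds.
C5: x8 = 13, x6 = -1; 13 > -1 — holds.
C6: x5 = 10, but 10 is required to differ — fails.
C7: x2 + x7 = 5 + 8 = 13 — holds.
C8: min(9, 8) = 8, not 5 — fails.
C9: x1 = 5, and 5 ≠ 7 — holds.
C10: x4^2 + x2^2 = 9^2 + 5^2 = 81 + 25 = 106, not 105 — fails.
C11: gcd(13, 10) = 1 — holds.

Constraints 1, 6, 8, and 10 do not hold.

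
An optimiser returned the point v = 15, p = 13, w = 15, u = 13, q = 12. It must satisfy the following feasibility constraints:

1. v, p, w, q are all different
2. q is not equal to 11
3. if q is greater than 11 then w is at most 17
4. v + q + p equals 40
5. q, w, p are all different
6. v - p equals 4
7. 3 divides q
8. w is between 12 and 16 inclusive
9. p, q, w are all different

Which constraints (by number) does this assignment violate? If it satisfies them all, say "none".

Constraints 1 and 6 do not hold.

1. v = w = 15, not all different — does not hold.
2. q = 12, and 12 ≠ 11 — holds.
3. q = 12 > 11, so we need w ≤ 17; w = 15 ≤ 17 — holds.
4. v + q + p = 15 + 12 + 13 = 40 — holds.
5. values 12, 15, 13 are pairwise distinct — holds.
6. v - p = 15 - 13 = 2, not 4 — does not hold.
7. 12 / 3 = 4, so 3 divides 12 — holds.
8. w = 15 lies in [12, 16] — holds.
9. values 13, 12, 15 are pairwise distinct — holds.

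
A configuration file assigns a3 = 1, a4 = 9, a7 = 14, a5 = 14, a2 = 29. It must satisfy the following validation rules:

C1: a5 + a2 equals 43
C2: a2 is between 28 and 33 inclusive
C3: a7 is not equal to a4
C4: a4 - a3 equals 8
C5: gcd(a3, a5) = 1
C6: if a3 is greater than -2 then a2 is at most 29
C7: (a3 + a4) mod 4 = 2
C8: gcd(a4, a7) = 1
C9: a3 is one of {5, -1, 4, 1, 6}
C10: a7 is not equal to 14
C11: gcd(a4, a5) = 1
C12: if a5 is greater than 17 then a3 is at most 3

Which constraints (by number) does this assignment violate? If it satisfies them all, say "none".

No — constraint 10 is not satisfied.

C1: a5 + a2 = 14 + 29 = 43  true
C2: a2 = 29 lies in [28, 33]  true
C3: a7 = 14, a4 = 9; distinct  true
C4: a4 - a3 = 9 - 1 = 8  true
C5: gcd(1, 14) = 1  true
C6: a3 = 1 > -2, so we need a2 ≤ 29; a2 = 29 ≤ 29  true
C7: a3 + a4 = 10; 10 mod 4 = 2  true
C8: gcd(9, 14) = 1  true
C9: a3 = 1 is in {5, -1, 4, 1, 6}  true
C10: a7 = 14, but 14 is required to differ  false
C11: gcd(9, 14) = 1  true
C12: a5 = 14, not > 17; antecedent false, conditional vacuously true  true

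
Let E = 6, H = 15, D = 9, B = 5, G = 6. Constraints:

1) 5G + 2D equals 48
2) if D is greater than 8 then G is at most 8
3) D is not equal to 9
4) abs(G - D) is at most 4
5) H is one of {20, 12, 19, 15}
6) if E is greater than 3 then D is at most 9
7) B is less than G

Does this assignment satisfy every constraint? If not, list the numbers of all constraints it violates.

1) 5G + 2D = 5(6) + 2(9) = 48  OK
2) D = 9 > 8, so we need G ≤ 8; G = 6 ≤ 8  OK
3) D = 9, but 9 is required to differ  FAIL
4) abs(6 - 9) = 3; 3 ≤ 4  OK
5) H = 15 is in {20, 12, 19, 15}  OK
6) E = 6 > 3, so we need D ≤ 9; D = 9 ≤ 9  OK
7) B = 5, G = 6; 5 < 6  OK

Violated: 3.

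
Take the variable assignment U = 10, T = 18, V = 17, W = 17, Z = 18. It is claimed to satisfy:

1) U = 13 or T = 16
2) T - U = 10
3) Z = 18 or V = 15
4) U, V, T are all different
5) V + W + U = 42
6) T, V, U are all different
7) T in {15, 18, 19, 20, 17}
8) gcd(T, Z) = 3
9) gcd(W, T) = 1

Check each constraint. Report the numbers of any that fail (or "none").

1) U = 10 ≠ 13 and T = 18 ≠ 16; both disjuncts false — fails.
2) T - U = 18 - 10 = 8, not 10 — fails.
3) Z = 18 = 18 (first disjunct) — holds.
4) values 10, 17, 18 are pairwise distinct — holds.
5) V + W + U = 17 + 17 + 10 = 44, not 42 — fails.
6) values 18, 17, 10 are pairwise distinct — holds.
7) T = 18 is in {15, 18, 19, 20, 17} — holds.
8) gcd(18, 18) = 18, not 3 — fails.
9) gcd(17, 18) = 1 — holds.

No — constraints 1, 2, 5, 8 are not satisfied.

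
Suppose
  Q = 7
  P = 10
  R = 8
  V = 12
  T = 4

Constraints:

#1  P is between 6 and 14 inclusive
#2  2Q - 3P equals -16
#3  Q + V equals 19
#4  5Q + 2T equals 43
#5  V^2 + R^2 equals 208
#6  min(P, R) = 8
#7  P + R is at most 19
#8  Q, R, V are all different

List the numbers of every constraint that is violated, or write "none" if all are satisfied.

No violations.

#1 P = 10 lies in [6, 14]  holds
#2 2Q - 3P = 2(7) - 3(10) = -16  holds
#3 Q + V = 7 + 12 = 19  holds
#4 5Q + 2T = 5(7) + 2(4) = 43  holds
#5 V^2 + R^2 = 12^2 + 8^2 = 144 + 64 = 208  holds
#6 min(10, 8) = 8  holds
#7 P + R = 10 + 8 = 18; 18 ≤ 19  holds
#8 values 7, 8, 12 are pairwise distinct  holds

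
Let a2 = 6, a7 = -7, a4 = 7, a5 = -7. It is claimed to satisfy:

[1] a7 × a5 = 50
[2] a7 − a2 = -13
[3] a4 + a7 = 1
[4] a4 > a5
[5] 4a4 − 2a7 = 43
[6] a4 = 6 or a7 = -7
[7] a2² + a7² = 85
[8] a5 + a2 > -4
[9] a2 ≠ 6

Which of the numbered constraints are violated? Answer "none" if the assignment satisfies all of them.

[1] a7 × a5 = -7 × (-7) = 49, not 50 — does not hold.
[2] a7 − a2 = -7 − 6 = -13 — holds.
[3] a4 + a7 = 7 + (-7) = 0, not 1 — does not hold.
[4] a4 = 7, a5 = -7; 7 > -7 — holds.
[5] 4a4 − 2a7 = 4(7) − 2(-7) = 42, not 43 — does not hold.
[6] a4 = 7 ≠ 6, but a7 = -7 = -7 (second disjunct) — holds.
[7] a2² + a7² = 6² + (-7)² = 36 + 49 = 85 — holds.
[8] a5 + a2 = -7 + 6 = -1; -1 > -4 — holds.
[9] a2 = 6, but 6 is required to differ — does not hold.

The assignment fails constraints 1, 3, 5, and 9.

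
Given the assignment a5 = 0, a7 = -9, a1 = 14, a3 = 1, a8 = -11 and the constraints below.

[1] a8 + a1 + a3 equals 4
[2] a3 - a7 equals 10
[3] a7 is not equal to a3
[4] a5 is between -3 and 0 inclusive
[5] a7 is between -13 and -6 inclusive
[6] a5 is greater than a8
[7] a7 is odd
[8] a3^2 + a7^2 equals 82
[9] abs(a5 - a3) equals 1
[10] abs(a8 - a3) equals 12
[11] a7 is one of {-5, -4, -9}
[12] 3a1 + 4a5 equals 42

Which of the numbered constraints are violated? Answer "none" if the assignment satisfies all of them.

Yes — all constraints hold.

[1] a8 + a1 + a3 = -11 + 14 + 1 = 4 — OK.
[2] a3 - a7 = 1 - (-9) = 10 — OK.
[3] a7 = -9, a3 = 1; distinct — OK.
[4] a5 = 0 lies in [-3, 0] — OK.
[5] a7 = -9 lies in [-13, -6] — OK.
[6] a5 = 0, a8 = -11; 0 > -11 — OK.
[7] a7 = -9 is odd — OK.
[8] a3^2 + a7^2 = 1^2 + (-9)^2 = 1 + 81 = 82 — OK.
[9] abs(0 - 1) = 1 — OK.
[10] abs(-11 - 1) = 12 — OK.
[11] a7 = -9 is in {-5, -4, -9} — OK.
[12] 3a1 + 4a5 = 3(14) + 4(0) = 42 — OK.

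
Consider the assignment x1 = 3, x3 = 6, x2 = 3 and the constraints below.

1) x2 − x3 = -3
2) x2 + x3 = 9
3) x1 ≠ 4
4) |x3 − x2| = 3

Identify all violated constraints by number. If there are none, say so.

1) x2 − x3 = 3 − 6 = -3 — holds.
2) x2 + x3 = 3 + 6 = 9 — holds.
3) x1 = 3, and 3 ≠ 4 — holds.
4) |6 − 3| = 3 — holds.

No violations.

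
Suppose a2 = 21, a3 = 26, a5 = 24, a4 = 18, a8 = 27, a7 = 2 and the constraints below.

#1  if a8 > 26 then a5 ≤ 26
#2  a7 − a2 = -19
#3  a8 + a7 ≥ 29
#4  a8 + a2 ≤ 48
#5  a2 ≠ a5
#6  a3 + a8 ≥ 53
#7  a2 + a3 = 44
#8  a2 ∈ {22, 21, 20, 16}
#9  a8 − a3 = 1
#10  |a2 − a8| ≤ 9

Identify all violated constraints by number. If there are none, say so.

#1 a8 = 27 > 26, so we need a5 ≤ 26; a5 = 24 ≤ 26 — holds.
#2 a7 − a2 = 2 − 21 = -19 — holds.
#3 a8 + a7 = 27 + 2 = 29; 29 ≥ 29 — holds.
#4 a8 + a2 = 27 + 21 = 48; 48 ≤ 48 — holds.
#5 a2 = 21, a5 = 24; distinct — holds.
#6 a3 + a8 = 26 + 27 = 53; 53 ≥ 53 — holds.
#7 a2 + a3 = 21 + 26 = 47, not 44 — does not hold.
#8 a2 = 21 is in {22, 21, 20, 16} — holds.
#9 a8 − a3 = 27 − 26 = 1 — holds.
#10 |21 − 27| = 6; 6 ≤ 9 — holds.

Constraint 7 is violated.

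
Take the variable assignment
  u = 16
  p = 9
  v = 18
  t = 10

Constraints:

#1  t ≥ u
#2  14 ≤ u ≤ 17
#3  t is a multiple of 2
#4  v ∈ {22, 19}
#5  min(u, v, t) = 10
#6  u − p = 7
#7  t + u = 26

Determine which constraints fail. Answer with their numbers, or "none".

Violated: 1, 4.

#1 t = 10, u = 16; 10 < 16 (want ≥)  ✘
#2 u = 16 lies in [14, 17]  ✔
#3 10 / 2 = 5, so 2 divides 10  ✔
#4 v = 18 is not in {22, 19}  ✘
#5 min(16, 18, 10) = 10  ✔
#6 u − p = 16 − 9 = 7  ✔
#7 t + u = 10 + 16 = 26  ✔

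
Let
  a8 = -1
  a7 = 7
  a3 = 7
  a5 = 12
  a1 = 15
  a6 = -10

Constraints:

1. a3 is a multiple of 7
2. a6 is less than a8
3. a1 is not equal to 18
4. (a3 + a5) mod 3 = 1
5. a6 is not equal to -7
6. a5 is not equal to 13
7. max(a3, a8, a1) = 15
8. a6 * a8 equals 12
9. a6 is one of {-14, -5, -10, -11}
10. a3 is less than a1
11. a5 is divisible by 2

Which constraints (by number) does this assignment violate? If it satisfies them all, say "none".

1. 7 / 7 = 1, so 7 divides 7 — satisfied.
2. a6 = -10, a8 = -1; -10 < -1 — satisfied.
3. a1 = 15, and 15 ≠ 18 — satisfied.
4. a3 + a5 = 19; 19 mod 3 = 1 — satisfied.
5. a6 = -10, and -10 ≠ -7 — satisfied.
6. a5 = 12, and 12 ≠ 13 — satisfied.
7. max(7, -1, 15) = 15 — satisfied.
8. a6 * a8 = -10 * (-1) = 10, not 12 — violated.
9. a6 = -10 is in {-14, -5, -10, -11} — satisfied.
10. a3 = 7, a1 = 15; 7 < 15 — satisfied.
11. 12 / 2 = 6, so 2 divides 12 — satisfied.

Violated: 8.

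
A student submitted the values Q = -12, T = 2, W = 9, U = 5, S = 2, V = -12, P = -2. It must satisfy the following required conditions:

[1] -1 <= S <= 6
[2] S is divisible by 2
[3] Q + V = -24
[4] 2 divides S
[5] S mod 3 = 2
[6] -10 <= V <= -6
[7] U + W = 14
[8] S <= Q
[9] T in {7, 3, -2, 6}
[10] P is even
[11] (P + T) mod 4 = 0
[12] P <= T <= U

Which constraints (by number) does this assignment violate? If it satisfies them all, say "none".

No — constraints 6, 8, and 9 are not satisfied.

[1] S = 2 lies in [-1, 6] — satisfied.
[2] 2 / 2 = 1, so 2 divides 2 — satisfied.
[3] Q + V = -12 + (-12) = -24 — satisfied.
[4] 2 / 2 = 1, so 2 divides 2 — satisfied.
[5] 2 mod 3 = 2 — satisfied.
[6] V = -12 is outside [-10, -6] — violated.
[7] U + W = 5 + 9 = 14 — satisfied.
[8] S = 2, Q = -12; 2 > -12 (want ≤) — violated.
[9] T = 2 is not in {7, 3, -2, 6} — violated.
[10] P = -2 is even — satisfied.
[11] P + T = 0; 0 mod 4 = 0 — satisfied.
[12] values -2 <= 2 <= 5 — satisfied.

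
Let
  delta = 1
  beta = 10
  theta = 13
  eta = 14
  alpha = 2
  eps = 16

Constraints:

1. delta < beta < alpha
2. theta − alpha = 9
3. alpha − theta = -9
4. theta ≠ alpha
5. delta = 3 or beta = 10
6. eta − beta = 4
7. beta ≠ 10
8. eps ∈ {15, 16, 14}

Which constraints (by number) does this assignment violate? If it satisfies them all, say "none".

1. values 1, 10, 2; beta = 10 is not < alpha = 2  ✗
2. theta − alpha = 13 − 2 = 11, not 9  ✗
3. alpha − theta = 2 − 13 = -11, not -9  ✗
4. theta = 13, alpha = 2; distinct  ✓
5. delta = 1 ≠ 3, but beta = 10 = 10 (second disjunct)  ✓
6. eta − beta = 14 − 10 = 4  ✓
7. beta = 10, but 10 is required to differ  ✗
8. eps = 16 is in {15, 16, 14}  ✓

Constraints 1, 2, 3, and 7 are violated.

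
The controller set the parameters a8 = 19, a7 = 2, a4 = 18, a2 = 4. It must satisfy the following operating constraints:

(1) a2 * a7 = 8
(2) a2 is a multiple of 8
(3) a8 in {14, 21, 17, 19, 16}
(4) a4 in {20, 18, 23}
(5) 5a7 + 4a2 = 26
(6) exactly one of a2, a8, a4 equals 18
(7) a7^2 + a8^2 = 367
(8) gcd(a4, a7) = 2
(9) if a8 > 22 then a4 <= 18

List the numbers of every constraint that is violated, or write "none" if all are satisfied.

The assignment fails constraints 2, 7.

(1) a2 * a7 = 4 * 2 = 8  ✓
(2) 4 = 8*0 + 4, so 8 does not divide 4  ✗
(3) a8 = 19 is in {14, 21, 17, 19, 16}  ✓
(4) a4 = 18 is in {20, 18, 23}  ✓
(5) 5a7 + 4a2 = 5(2) + 4(4) = 26  ✓
(6) a2=4, a8=19, a4=18; 1 of them equals 18  ✓
(7) a7^2 + a8^2 = 2^2 + 19^2 = 4 + 361 = 365, not 367  ✗
(8) gcd(18, 2) = 2  ✓
(9) a8 = 19, not > 22; antecedent false, conditional vacuously true  ✓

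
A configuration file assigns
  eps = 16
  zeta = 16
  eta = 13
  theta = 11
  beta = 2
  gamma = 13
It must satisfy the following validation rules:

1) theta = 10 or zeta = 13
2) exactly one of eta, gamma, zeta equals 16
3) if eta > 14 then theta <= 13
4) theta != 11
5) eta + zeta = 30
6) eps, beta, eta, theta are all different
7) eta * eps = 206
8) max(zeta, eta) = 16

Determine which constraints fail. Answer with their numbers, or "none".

Violated: 1, 4, 5, 7.

1) theta = 11 ≠ 10 and zeta = 16 ≠ 13; both disjuncts false — fails.
2) eta=13, gamma=13, zeta=16; 1 of them equals 16 — holds.
3) eta = 13, not > 14; antecedent false, conditional vacuously true — holds.
4) theta = 11, but 11 is required to differ — fails.
5) eta + zeta = 13 + 16 = 29, not 30 — fails.
6) values 16, 2, 13, 11 are pairwise distinct — holds.
7) eta * eps = 13 * 16 = 208, not 206 — fails.
8) max(16, 13) = 16 — holds.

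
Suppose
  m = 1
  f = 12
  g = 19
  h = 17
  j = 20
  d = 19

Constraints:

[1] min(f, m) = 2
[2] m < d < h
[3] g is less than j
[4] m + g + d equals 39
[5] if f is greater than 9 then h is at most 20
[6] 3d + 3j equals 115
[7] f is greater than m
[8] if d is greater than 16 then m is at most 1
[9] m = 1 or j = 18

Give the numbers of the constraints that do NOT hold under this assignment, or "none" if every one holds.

No — constraints 1, 2, 6 are not satisfied.

[1] min(12, 1) = 1, not 2  false
[2] values 1, 19, 17; d = 19 is not < h = 17  false
[3] g = 19, j = 20; 19 < 20  true
[4] m + g + d = 1 + 19 + 19 = 39  true
[5] f = 12 > 9, so we need h ≤ 20; h = 17 ≤ 20  true
[6] 3d + 3j = 3(19) + 3(20) = 117, not 115  false
[7] f = 12, m = 1; 12 > 1  true
[8] d = 19 > 16, so we need m ≤ 1; m = 1 ≤ 1  true
[9] m = 1 = 1 (first disjunct)  true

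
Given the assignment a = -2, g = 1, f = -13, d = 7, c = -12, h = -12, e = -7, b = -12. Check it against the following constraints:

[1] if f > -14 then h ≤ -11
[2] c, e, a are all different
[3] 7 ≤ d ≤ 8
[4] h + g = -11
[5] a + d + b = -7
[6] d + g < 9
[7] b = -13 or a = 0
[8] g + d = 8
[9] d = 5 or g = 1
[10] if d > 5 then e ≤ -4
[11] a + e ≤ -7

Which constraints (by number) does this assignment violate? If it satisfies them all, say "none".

No — constraint 7 is not satisfied.

[1] f = -13 > -14, so we need h ≤ -11; h = -12 ≤ -11 — OK.
[2] values -12, -7, -2 are pairwise distinct — OK.
[3] d = 7 lies in [7, 8] — OK.
[4] h + g = -12 + 1 = -11 — OK.
[5] a + d + b = -2 + 7 + (-12) = -7 — OK.
[6] d + g = 7 + 1 = 8; 8 < 9 — OK.
[7] b = -12 ≠ -13 and a = -2 ≠ 0; both disjuncts false — violated.
[8] g + d = 1 + 7 = 8 — OK.
[9] d = 7 ≠ 5, but g = 1 = 1 (second disjunct) — OK.
[10] d = 7 > 5, so we need e ≤ -4; e = -7 ≤ -4 — OK.
[11] a + e = -2 + (-7) = -9; -9 ≤ -7 — OK.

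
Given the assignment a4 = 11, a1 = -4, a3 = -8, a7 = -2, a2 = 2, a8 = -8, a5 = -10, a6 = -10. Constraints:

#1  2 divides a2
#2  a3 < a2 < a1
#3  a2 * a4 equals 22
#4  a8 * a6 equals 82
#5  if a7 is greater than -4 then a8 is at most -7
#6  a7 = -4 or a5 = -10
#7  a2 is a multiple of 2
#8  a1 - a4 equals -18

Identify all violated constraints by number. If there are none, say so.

#1 2 / 2 = 1, so 2 divides 2  yes
#2 values -8, 2, -4; a2 = 2 is not < a1 = -4  no
#3 a2 * a4 = 2 * 11 = 22  yes
#4 a8 * a6 = -8 * (-10) = 80, not 82  no
#5 a7 = -2 > -4, so we need a8 ≤ -7; a8 = -8 ≤ -7  yes
#6 a7 = -2 ≠ -4, but a5 = -10 = -10 (second disjunct)  yes
#7 2 / 2 = 1, so 2 divides 2  yes
#8 a1 - a4 = -4 - 11 = -15, not -18  no

Violated: 2, 4, and 8.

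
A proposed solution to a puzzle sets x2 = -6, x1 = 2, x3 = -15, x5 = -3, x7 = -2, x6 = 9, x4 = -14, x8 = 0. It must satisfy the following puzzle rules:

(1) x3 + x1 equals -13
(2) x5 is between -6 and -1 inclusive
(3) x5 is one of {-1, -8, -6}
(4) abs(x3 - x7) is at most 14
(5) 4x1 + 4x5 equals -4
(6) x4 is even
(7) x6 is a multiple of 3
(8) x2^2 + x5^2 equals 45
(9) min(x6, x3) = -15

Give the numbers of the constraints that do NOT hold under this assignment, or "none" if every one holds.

(1) x3 + x1 = -15 + 2 = -13  ✓
(2) x5 = -3 lies in [-6, -1]  ✓
(3) x5 = -3 is not in {-1, -8, -6}  ✗
(4) abs(-15 - (-2)) = 13; 13 ≤ 14  ✓
(5) 4x1 + 4x5 = 4(2) + 4(-3) = -4  ✓
(6) x4 = -14 is even  ✓
(7) 9 / 3 = 3, so 3 divides 9  ✓
(8) x2^2 + x5^2 = (-6)^2 + (-3)^2 = 36 + 9 = 45  ✓
(9) min(9, -15) = -15  ✓

Constraint 3 does not hold.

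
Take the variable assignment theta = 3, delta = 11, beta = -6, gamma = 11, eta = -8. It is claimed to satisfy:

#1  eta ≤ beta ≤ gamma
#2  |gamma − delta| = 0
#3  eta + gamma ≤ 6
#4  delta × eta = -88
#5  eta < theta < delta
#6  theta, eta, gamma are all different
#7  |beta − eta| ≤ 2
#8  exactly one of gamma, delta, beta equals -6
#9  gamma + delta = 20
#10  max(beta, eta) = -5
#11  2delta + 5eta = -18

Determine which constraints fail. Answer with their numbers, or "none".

#1 values -8 ≤ -6 ≤ 11 — OK.
#2 |11 − 11| = 0 — OK.
#3 eta + gamma = -8 + 11 = 3; 3 ≤ 6 — OK.
#4 delta × eta = 11 × (-8) = -88 — OK.
#5 values -8 < 3 < 11 — OK.
#6 values 3, -8, 11 are pairwise distinct — OK.
#7 |-6 − (-8)| = 2; 2 ≤ 2 — OK.
#8 gamma=11, delta=11, beta=-6; 1 of them equals -6 — OK.
#9 gamma + delta = 11 + 11 = 22, not 20 — violated.
#10 max(-6, -8) = -6, not -5 — violated.
#11 2delta + 5eta = 2(11) + 5(-8) = -18 — OK.

Constraints 9, 10 are violated.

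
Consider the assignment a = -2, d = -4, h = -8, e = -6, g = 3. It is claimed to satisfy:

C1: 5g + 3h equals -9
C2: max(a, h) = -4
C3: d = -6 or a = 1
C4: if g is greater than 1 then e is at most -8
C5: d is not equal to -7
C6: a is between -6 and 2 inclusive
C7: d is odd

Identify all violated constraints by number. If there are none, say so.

C1: 5g + 3h = 5(3) + 3(-8) = -9 — holds.
C2: max(-2, -8) = -2, not -4 — fails.
C3: d = -4 ≠ -6 and a = -2 ≠ 1; both disjuncts false — fails.
C4: g = 3 > 1, so we need e ≤ -8; but e = -6 > -8 — fails.
C5: d = -4, and -4 ≠ -7 — holds.
C6: a = -2 lies in [-6, 2] — holds.
C7: d = -4 is even — fails.

Constraints 2, 3, 4, and 7 do not hold.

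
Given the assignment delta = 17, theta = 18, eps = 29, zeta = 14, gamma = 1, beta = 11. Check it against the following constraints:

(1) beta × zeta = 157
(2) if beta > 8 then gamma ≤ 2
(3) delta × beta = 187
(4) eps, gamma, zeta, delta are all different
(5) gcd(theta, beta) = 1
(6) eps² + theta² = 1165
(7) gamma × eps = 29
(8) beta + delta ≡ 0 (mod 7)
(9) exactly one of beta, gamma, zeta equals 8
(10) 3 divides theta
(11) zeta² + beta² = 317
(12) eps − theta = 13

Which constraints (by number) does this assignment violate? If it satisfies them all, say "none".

No — constraints 1, 9, 12 are not satisfied.

(1) beta × zeta = 11 × 14 = 154, not 157  ✗
(2) beta = 11 > 8, so we need gamma ≤ 2; gamma = 1 ≤ 2  ✓
(3) delta × beta = 17 × 11 = 187  ✓
(4) values 29, 1, 14, 17 are pairwise distinct  ✓
(5) gcd(18, 11) = 1  ✓
(6) eps² + theta² = 29² + 18² = 841 + 324 = 1165  ✓
(7) gamma × eps = 1 × 29 = 29  ✓
(8) beta + delta = 28; 28 mod 7 = 0  ✓
(9) beta=11, gamma=1, zeta=14; 0 of them equal 8, not exactly one  ✗
(10) 18 / 3 = 6, so 3 divides 18  ✓
(11) zeta² + beta² = 14² + 11² = 196 + 121 = 317  ✓
(12) eps − theta = 29 − 18 = 11, not 13  ✗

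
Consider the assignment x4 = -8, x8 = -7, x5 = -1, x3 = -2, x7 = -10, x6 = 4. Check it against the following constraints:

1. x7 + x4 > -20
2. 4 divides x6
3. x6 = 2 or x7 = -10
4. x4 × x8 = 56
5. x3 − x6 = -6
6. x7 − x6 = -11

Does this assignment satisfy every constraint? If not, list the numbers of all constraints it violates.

1. x7 + x4 = -10 + (-8) = -18; -18 > -20 — holds.
2. 4 / 4 = 1, so 4 divides 4 — holds.
3. x6 = 4 ≠ 2, but x7 = -10 = -10 (second disjunct) — holds.
4. x4 × x8 = -8 × (-7) = 56 — holds.
5. x3 − x6 = -2 − 4 = -6 — holds.
6. x7 − x6 = -10 − 4 = -14, not -11 — fails.

Constraint 6 is violated.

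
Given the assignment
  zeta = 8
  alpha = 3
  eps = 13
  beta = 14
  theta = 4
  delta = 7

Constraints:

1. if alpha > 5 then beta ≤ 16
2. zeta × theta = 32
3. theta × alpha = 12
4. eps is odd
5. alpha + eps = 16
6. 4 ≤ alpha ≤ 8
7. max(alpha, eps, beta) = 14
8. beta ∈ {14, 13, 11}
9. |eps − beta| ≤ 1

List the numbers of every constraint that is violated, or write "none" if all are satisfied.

Constraint 6 does not hold.

1. alpha = 3, not > 5; antecedent false, conditional vacuously true  ✓
2. zeta × theta = 8 × 4 = 32  ✓
3. theta × alpha = 4 × 3 = 12  ✓
4. eps = 13 is odd  ✓
5. alpha + eps = 3 + 13 = 16  ✓
6. alpha = 3 is outside [4, 8]  ✗
7. max(3, 13, 14) = 14  ✓
8. beta = 14 is in {14, 13, 11}  ✓
9. |13 − 14| = 1; 1 ≤ 1  ✓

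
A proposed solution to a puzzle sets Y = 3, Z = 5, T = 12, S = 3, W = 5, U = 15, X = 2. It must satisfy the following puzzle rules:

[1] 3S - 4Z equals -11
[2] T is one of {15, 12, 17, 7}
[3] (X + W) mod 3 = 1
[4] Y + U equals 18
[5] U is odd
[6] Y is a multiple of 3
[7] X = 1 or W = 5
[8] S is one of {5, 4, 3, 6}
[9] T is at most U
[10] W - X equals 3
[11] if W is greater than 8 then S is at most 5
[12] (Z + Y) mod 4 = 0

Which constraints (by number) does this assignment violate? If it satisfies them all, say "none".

[1] 3S - 4Z = 3(3) - 4(5) = -11  ✓
[2] T = 12 is in {15, 12, 17, 7}  ✓
[3] X + W = 7; 7 mod 3 = 1  ✓
[4] Y + U = 3 + 15 = 18  ✓
[5] U = 15 is odd  ✓
[6] 3 / 3 = 1, so 3 divides 3  ✓
[7] X = 2 ≠ 1, but W = 5 = 5 (second disjunct)  ✓
[8] S = 3 is in {5, 4, 3, 6}  ✓
[9] T = 12, U = 15; 12 ≤ 15  ✓
[10] W - X = 5 - 2 = 3  ✓
[11] W = 5, not > 8; antecedent false, conditional vacuously true  ✓
[12] Z + Y = 8; 8 mod 4 = 0  ✓

The assignment satisfies every constraint.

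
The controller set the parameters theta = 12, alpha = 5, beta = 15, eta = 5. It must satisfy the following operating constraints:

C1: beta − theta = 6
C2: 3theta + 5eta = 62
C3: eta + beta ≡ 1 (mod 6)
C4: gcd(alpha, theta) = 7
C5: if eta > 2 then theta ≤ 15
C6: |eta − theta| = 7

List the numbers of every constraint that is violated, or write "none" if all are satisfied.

Constraints 1, 2, 3, and 4 do not hold.

C1: beta − theta = 15 − 12 = 3, not 6  fails
C2: 3theta + 5eta = 3(12) + 5(5) = 61, not 62  fails
C3: eta + beta = 20; 20 mod 6 = 2, not 1  fails
C4: gcd(5, 12) = 1, not 7  fails
C5: eta = 5 > 2, so we need theta ≤ 15; theta = 12 ≤ 15  holds
C6: |5 − 12| = 7  holds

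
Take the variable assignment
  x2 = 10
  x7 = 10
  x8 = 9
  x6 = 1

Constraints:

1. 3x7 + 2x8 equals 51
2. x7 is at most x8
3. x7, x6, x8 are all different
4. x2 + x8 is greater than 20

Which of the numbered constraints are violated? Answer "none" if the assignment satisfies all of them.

1. 3x7 + 2x8 = 3(10) + 2(9) = 48, not 51  no
2. x7 = 10, x8 = 9; 10 > 9 (want ≤)  no
3. values 10, 1, 9 are pairwise distinct  yes
4. x2 + x8 = 10 + 9 = 19; 19 ≤ 20, bound 20 not met  no

The assignment fails constraints 1, 2, and 4.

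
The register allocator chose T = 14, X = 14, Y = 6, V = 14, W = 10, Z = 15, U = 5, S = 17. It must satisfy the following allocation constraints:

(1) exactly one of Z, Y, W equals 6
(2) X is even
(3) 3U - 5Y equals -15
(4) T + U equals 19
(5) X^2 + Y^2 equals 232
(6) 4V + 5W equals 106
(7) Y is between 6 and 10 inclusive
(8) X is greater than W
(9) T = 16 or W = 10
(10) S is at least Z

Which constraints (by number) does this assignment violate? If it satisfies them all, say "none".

No violations.

(1) Z=15, Y=6, W=10; 1 of them equals 6 — satisfied.
(2) X = 14 is even — satisfied.
(3) 3U - 5Y = 3(5) - 5(6) = -15 — satisfied.
(4) T + U = 14 + 5 = 19 — satisfied.
(5) X^2 + Y^2 = 14^2 + 6^2 = 196 + 36 = 232 — satisfied.
(6) 4V + 5W = 4(14) + 5(10) = 106 — satisfied.
(7) Y = 6 lies in [6, 10] — satisfied.
(8) X = 14, W = 10; 14 > 10 — satisfied.
(9) T = 14 ≠ 16, but W = 10 = 10 (second disjunct) — satisfied.
(10) S = 17, Z = 15; 17 ≥ 15 — satisfied.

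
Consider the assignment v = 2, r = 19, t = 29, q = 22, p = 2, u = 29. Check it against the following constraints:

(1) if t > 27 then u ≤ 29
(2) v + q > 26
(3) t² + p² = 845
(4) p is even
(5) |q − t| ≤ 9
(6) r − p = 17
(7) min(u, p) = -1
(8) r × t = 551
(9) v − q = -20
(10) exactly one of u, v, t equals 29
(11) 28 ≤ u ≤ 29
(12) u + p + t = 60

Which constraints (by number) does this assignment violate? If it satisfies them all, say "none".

Constraints 2, 7, 10 are violated.

(1) t = 29 > 27, so we need u ≤ 29; u = 29 ≤ 29 — holds.
(2) v + q = 2 + 22 = 24; 24 ≤ 26, bound 26 not met — does not hold.
(3) t² + p² = 29² + 2² = 841 + 4 = 845 — holds.
(4) p = 2 is even — holds.
(5) |22 − 29| = 7; 7 ≤ 9 — holds.
(6) r − p = 19 − 2 = 17 — holds.
(7) min(29, 2) = 2, not -1 — does not hold.
(8) r × t = 19 × 29 = 551 — holds.
(9) v − q = 2 − 22 = -20 — holds.
(10) u=29, v=2, t=29; 2 of them equal 29, not exactly one — does not hold.
(11) u = 29 lies in [28, 29] — holds.
(12) u + p + t = 29 + 2 + 29 = 60 — holds.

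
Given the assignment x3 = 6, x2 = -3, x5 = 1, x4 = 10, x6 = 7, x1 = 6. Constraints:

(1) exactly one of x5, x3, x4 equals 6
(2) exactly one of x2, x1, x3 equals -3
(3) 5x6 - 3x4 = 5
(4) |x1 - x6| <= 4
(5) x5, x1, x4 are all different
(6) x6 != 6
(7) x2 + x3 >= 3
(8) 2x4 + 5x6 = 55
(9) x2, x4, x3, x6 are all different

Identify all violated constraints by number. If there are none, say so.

Yes — all constraints hold.

(1) x5=1, x3=6, x4=10; 1 of them equals 6  true
(2) x2=-3, x1=6, x3=6; 1 of them equals -3  true
(3) 5x6 - 3x4 = 5(7) - 3(10) = 5  true
(4) |6 - 7| = 1; 1 ≤ 4  true
(5) values 1, 6, 10 are pairwise distinct  true
(6) x6 = 7, and 7 ≠ 6  true
(7) x2 + x3 = -3 + 6 = 3; 3 ≥ 3  true
(8) 2x4 + 5x6 = 2(10) + 5(7) = 55  true
(9) values -3, 10, 6, 7 are pairwise distinct  true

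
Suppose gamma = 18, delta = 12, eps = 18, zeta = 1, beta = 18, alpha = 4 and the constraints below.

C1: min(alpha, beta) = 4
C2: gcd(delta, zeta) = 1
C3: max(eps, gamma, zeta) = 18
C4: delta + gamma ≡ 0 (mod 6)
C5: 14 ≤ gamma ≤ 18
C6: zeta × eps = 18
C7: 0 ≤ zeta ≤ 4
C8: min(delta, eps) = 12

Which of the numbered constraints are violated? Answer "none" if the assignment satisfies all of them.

None — every constraint holds.

C1: min(4, 18) = 4 — OK.
C2: gcd(12, 1) = 1 — OK.
C3: max(18, 18, 1) = 18 — OK.
C4: delta + gamma = 30; 30 mod 6 = 0 — OK.
C5: gamma = 18 lies in [14, 18] — OK.
C6: zeta × eps = 1 × 18 = 18 — OK.
C7: zeta = 1 lies in [0, 4] — OK.
C8: min(12, 18) = 12 — OK.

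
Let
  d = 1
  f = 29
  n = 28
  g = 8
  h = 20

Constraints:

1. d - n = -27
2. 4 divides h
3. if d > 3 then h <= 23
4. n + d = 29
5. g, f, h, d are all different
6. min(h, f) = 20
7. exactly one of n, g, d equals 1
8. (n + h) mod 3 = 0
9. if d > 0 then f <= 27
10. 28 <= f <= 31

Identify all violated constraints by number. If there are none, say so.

The assignment fails constraint 9.

1. d - n = 1 - 28 = -27 — satisfied.
2. 20 / 4 = 5, so 4 divides 20 — satisfied.
3. d = 1, not > 3; antecedent false, conditional vacuously true — satisfied.
4. n + d = 28 + 1 = 29 — satisfied.
5. values 8, 29, 20, 1 are pairwise distinct — satisfied.
6. min(20, 29) = 20 — satisfied.
7. n=28, g=8, d=1; 1 of them equals 1 — satisfied.
8. n + h = 48; 48 mod 3 = 0 — satisfied.
9. d = 1 > 0, so we need f ≤ 27; but f = 29 > 27 — violated.
10. f = 29 lies in [28, 31] — satisfied.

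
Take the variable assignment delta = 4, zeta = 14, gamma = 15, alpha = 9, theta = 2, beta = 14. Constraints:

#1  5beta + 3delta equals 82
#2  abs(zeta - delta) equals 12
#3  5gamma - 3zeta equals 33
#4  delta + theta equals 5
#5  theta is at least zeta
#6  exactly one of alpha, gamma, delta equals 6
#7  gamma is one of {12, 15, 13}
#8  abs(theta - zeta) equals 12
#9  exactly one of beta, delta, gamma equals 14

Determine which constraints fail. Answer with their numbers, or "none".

The assignment fails constraints 2, 4, 5, and 6.

#1 5beta + 3delta = 5(14) + 3(4) = 82 — OK.
#2 abs(14 - 4) = 10, not 12 — violated.
#3 5gamma - 3zeta = 5(15) - 3(14) = 33 — OK.
#4 delta + theta = 4 + 2 = 6, not 5 — violated.
#5 theta = 2, zeta = 14; 2 < 14 (want ≥) — violated.
#6 alpha=9, gamma=15, delta=4; 0 of them equal 6, not exactly one — violated.
#7 gamma = 15 is in {12, 15, 13} — OK.
#8 abs(2 - 14) = 12 — OK.
#9 beta=14, delta=4, gamma=15; 1 of them equals 14 — OK.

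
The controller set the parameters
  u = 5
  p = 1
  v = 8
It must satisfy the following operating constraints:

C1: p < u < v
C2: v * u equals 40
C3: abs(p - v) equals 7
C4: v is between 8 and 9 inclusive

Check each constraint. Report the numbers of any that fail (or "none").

None — every constraint holds.

C1: values 1 < 5 < 8 — holds.
C2: v * u = 8 * 5 = 40 — holds.
C3: abs(1 - 8) = 7 — holds.
C4: v = 8 lies in [8, 9] — holds.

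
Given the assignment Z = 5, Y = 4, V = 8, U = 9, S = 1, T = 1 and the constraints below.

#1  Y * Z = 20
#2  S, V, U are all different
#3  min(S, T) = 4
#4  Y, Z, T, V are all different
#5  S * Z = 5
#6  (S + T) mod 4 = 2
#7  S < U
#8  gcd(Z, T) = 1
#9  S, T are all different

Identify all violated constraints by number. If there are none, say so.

#1 Y * Z = 4 * 5 = 20 — holds.
#2 values 1, 8, 9 are pairwise distinct — holds.
#3 min(1, 1) = 1, not 4 — does not hold.
#4 values 4, 5, 1, 8 are pairwise distinct — holds.
#5 S * Z = 1 * 5 = 5 — holds.
#6 S + T = 2; 2 mod 4 = 2 — holds.
#7 S = 1, U = 9; 1 < 9 — holds.
#8 gcd(5, 1) = 1 — holds.
#9 S = T = 1, not all different — does not hold.

Violated: 3 and 9.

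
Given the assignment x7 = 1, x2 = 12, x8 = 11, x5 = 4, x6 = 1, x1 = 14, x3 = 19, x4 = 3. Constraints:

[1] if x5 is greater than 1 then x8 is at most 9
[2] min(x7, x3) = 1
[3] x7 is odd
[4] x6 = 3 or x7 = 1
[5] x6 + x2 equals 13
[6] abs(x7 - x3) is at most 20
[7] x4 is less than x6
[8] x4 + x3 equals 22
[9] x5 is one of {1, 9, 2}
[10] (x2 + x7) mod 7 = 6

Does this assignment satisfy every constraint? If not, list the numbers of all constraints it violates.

[1] x5 = 4 > 1, so we need x8 ≤ 9; but x8 = 11 > 9  fails
[2] min(1, 19) = 1  holds
[3] x7 = 1 is odd  holds
[4] x6 = 1 ≠ 3, but x7 = 1 = 1 (second disjunct)  holds
[5] x6 + x2 = 1 + 12 = 13  holds
[6] abs(1 - 19) = 18; 18 ≤ 20  holds
[7] x4 = 3, x6 = 1; 3 ≥ 1 (want <)  fails
[8] x4 + x3 = 3 + 19 = 22  holds
[9] x5 = 4 is not in {1, 9, 2}  fails
[10] x2 + x7 = 13; 13 mod 7 = 6  holds

The assignment fails constraints 1, 7, 9.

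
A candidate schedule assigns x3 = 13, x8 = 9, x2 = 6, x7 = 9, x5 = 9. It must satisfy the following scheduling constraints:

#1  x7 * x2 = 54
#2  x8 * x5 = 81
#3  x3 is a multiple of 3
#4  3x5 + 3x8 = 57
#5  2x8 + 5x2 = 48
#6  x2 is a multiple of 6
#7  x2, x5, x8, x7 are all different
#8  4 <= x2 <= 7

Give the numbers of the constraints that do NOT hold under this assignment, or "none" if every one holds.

No — constraints 3, 4, and 7 are not satisfied.

#1 x7 * x2 = 9 * 6 = 54 — OK.
#2 x8 * x5 = 9 * 9 = 81 — OK.
#3 13 = 3*4 + 1, so 3 does not divide 13 — violated.
#4 3x5 + 3x8 = 3(9) + 3(9) = 54, not 57 — violated.
#5 2x8 + 5x2 = 2(9) + 5(6) = 48 — OK.
#6 6 / 6 = 1, so 6 divides 6 — OK.
#7 x5 = x8 = 9, not all different — violated.
#8 x2 = 6 lies in [4, 7] — OK.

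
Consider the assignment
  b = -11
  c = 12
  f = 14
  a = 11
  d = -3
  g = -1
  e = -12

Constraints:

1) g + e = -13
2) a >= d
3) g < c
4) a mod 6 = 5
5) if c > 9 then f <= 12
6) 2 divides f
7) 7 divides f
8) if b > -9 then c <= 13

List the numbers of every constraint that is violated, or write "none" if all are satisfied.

1) g + e = -1 + (-12) = -13 — satisfied.
2) a = 11, d = -3; 11 ≥ -3 — satisfied.
3) g = -1, c = 12; -1 < 12 — satisfied.
4) 11 mod 6 = 5 — satisfied.
5) c = 12 > 9, so we need f ≤ 12; but f = 14 > 12 — violated.
6) 14 / 2 = 7, so 2 divides 14 — satisfied.
7) 14 / 7 = 2, so 7 divides 14 — satisfied.
8) b = -11, not > -9; antecedent false, conditional vacuously true — satisfied.

No — constraint 5 is not satisfied.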